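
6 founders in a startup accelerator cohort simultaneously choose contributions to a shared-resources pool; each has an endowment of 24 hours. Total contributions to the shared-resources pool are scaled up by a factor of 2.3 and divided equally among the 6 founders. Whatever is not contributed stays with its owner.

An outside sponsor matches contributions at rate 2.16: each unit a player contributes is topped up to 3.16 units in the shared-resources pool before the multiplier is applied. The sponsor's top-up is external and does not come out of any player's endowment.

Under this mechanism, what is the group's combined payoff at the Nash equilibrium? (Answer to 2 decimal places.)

1046.59 hours

With the mechanism, a contributed unit returns 2.3 × 3.16 / 6 = 1.2113 per unit of net cost to the contributor — now above 1 — so contributing fully is weakly dominant for every player.
At the Nash equilibrium everyone contributes 24. Group total payoff = 2.3 × 3.16 × 144 = 1046.59.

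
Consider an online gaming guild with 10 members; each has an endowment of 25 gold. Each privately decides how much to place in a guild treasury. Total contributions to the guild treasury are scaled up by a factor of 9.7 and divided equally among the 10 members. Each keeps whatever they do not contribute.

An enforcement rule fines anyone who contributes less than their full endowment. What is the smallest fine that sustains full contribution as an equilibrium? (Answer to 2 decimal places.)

0.75 gold

Given the others contribute fully, the best deviation is to contribute 0 (any partial contribution still incurs the fine and gives up units whose private return 0.9700 is below 1).
Deviating from 25 to 0 saves 25 gold but forfeits the deviator's share of the drop in the guild treasury: 9.7/10 × 25 = 24.25.
So the deviation gain is 25 − 24.25 = 0.75, and the fine must be at least 0.75 gold to wipe it out.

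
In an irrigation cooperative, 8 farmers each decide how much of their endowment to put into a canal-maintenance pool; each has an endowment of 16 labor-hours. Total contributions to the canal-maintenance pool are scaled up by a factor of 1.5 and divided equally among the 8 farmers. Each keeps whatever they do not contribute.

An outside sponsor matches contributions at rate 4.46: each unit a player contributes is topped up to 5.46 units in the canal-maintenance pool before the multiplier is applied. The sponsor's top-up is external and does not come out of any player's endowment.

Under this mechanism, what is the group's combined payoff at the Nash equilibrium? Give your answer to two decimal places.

The effective private return per unit is now 1.5 × 5.46 / 8 = 1.0238 > 1, so every player's dominant strategy flips to full contribution.
At the Nash equilibrium everyone contributes 16. Group total payoff = 1.5 × 5.46 × 128 = 1048.32.

1048.32 labor-hours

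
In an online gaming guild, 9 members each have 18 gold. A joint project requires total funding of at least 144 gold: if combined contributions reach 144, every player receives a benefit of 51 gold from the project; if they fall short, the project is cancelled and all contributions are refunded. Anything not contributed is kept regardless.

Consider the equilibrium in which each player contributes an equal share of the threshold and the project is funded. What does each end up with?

Equal share of the threshold: 144/9 = 16.
At this profile no one gains by cutting their contribution: any cut drops the total below 144, the project is cancelled, contributions are refunded, and the deviator ends with 18, which is less than 18 − 16 + 51 = 53. Contributing more than 16 just wastes the excess. So contributing exactly 16 is a best response.
Each player's payoff: 18 − 16 + 51 = 53.

53 gold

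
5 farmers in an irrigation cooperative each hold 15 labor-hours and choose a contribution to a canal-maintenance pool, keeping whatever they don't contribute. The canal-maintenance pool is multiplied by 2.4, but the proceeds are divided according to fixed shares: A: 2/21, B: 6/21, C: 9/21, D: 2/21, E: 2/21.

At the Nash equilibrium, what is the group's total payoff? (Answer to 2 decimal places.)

96.00 labor-hours

A player with share s gets back 2.4·s per unit contributed, so full contribution is dominant for anyone with s > 1/2.4 = 0.4167 and zero contribution is dominant for anyone below.
Only C (9/21) clears that bar, contributing 15; the remaining 4 contribute 0. Total contributed: 15.
The canal-maintenance pool pays out 2.4 × 15 = 36.00 in total (split across the unequal shares, but the aggregate is all that matters for the group sum).
The 4 free-riders keep 15 each, adding 60. Group total = 60 + 36.00 = 96.00.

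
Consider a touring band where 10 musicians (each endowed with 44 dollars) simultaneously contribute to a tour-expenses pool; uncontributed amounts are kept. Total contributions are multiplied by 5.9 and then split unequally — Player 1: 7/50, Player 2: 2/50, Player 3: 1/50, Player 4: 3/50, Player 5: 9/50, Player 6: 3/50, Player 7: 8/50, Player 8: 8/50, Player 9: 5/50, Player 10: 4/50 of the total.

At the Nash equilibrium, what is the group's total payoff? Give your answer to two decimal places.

655.60 dollars

For player j, contributing a unit is worthwhile iff 5.9 × (j's share) ≥ 1, i.e. iff j's share is at least 0.1695.
The only share above 0.1695 is Player 5's 9/50, contributing 44; the remaining 9 contribute 0. Total contributed: 44.
The tour-expenses pool pays out 5.9 × 44 = 259.60 in total (split across the unequal shares, but the aggregate is all that matters for the group sum).
The 9 free-riders keep 44 each, adding 396. Group total = 396 + 259.60 = 655.60.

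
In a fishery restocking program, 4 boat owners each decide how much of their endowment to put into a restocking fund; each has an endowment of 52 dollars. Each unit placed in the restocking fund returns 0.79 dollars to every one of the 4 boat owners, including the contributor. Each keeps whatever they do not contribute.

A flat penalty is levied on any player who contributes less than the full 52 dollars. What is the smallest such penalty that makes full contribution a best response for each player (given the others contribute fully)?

10.92 dollars

Given the others contribute fully, the best deviation is to contribute 0 (any partial contribution still incurs the fine and gives up units whose private return 0.79 is below 1).
Deviating from 52 to 0 saves 52 dollars but forfeits the deviator's share of the drop in the restocking fund: 0.79 × 52 = 41.08.
So the deviation gain is 52 − 41.08 = 10.92, and the fine must be at least 10.92 dollars to wipe it out.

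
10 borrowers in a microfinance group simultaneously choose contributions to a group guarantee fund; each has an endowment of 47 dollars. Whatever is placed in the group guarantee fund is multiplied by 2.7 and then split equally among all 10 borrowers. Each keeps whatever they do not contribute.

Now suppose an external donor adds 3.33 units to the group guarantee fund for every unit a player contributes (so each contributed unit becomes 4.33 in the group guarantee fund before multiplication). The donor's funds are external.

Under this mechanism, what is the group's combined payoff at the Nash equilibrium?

The effective private return per unit is now 2.7 × 4.33 / 10 = 1.1691 > 1, so every player's dominant strategy flips to full contribution.
At the Nash equilibrium everyone contributes 47. Group total payoff = 2.7 × 4.33 × 470 = 5494.77.

5494.77 dollars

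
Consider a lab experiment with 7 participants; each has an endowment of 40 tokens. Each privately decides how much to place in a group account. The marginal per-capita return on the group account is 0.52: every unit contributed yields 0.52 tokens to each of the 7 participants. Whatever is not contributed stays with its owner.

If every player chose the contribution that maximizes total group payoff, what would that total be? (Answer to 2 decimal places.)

1019.20 tokens

Each contributed unit returns 3.640 to the group as a whole (0.52 to each of 7 players), which exceeds 1, so the social optimum is full contribution: group total = 3.640 × 280 = 1019.20.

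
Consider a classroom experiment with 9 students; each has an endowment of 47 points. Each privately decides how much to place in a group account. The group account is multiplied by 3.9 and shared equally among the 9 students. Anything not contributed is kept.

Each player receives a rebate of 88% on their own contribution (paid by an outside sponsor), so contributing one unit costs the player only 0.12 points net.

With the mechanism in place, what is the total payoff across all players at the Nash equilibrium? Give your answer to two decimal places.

The effective private return per unit is now (3.9/9) / 0.12 = 3.6111 > 1, so every player's dominant strategy flips to full contribution.
So the Nash equilibrium is full contribution by all 9; the group earns 9 × (47 × 0.88 + 3.9 × 47) = 2021.94.

2021.94 points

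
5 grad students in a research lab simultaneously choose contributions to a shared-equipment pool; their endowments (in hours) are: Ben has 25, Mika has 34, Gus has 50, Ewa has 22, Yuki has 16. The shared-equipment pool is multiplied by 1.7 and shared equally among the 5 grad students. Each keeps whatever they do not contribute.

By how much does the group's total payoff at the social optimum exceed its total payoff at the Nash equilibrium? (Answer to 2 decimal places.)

The private return per contributed unit is 1.7/5 = 0.3400 < 1 for every player regardless of endowment, so the Nash equilibrium is zero contribution and the group total is Σ E_j = 25 + 34 + 50 + 22 + 16 = 147.
Each contributed unit returns 1.700 to the group, so the social optimum is full contribution by everyone: group total = 1.700 × 147 = 249.90.
Efficiency loss = (1.700 − 1) × 147 = 102.90.

102.90 hours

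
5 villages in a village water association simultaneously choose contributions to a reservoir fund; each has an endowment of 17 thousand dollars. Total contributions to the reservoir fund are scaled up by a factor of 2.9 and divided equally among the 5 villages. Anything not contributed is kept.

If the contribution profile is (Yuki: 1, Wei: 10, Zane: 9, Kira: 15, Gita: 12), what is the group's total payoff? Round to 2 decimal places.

174.30 thousand dollars

Total contributed: 1 + 10 + 9 + 15 + 12 = 47; total kept: 5 × 17 − 47 = 38.
The reservoir fund pays out 2.9 × 47 = 136.30 in aggregate.
Group total = 38 + 136.30 = 174.30.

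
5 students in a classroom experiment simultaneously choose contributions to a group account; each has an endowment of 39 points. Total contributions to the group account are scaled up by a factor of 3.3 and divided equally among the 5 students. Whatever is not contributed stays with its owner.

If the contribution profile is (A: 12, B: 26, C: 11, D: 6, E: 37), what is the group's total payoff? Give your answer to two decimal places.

Total contributed: 12 + 26 + 11 + 6 + 37 = 92; total kept: 5 × 39 − 92 = 103.
The group account pays out 3.3 × 92 = 303.60 in aggregate.
Group total = 103 + 303.60 = 406.60.

406.60 points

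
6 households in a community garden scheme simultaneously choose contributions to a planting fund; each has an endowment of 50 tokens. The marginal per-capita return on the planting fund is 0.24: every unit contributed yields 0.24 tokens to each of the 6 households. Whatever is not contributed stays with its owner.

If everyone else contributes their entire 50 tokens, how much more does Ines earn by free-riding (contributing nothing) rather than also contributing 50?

Switching from a contribution of 50 to 0 lets Ines keep an extra 50 tokens, but lowers the planting fund by 50, which costs Ines their own share of that drop: 0.24 × 50 = 12.00.
Net gain = 50 − 12.00 = 38.00. The private return per contributed unit (0.24) is below 1, so free-riding is indeed the best response regardless of what the others do.

38.00 tokens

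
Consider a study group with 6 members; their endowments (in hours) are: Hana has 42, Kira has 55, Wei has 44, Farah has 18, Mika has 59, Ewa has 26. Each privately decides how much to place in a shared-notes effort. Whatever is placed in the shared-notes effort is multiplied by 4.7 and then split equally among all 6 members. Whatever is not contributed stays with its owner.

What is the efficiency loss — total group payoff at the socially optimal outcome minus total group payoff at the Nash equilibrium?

902.80 hours

The private return per contributed unit is 4.7/6 = 0.7833 < 1 for every player regardless of endowment, so the Nash equilibrium is zero contribution and the group total is Σ E_j = 42 + 55 + 44 + 18 + 59 + 26 = 244.
Each contributed unit returns 4.700 to the group, so the social optimum is full contribution by everyone: group total = 4.700 × 244 = 1146.80.
Efficiency loss = (4.700 − 1) × 244 = 902.80.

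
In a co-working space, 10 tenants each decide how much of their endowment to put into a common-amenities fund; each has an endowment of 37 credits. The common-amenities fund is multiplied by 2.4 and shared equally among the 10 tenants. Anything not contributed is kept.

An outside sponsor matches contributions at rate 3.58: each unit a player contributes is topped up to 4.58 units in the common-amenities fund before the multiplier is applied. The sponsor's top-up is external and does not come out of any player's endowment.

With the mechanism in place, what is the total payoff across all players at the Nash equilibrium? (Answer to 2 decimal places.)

With the mechanism, a contributed unit returns 2.4 × 4.58 / 10 = 1.0992 per unit of net cost to the contributor — now above 1 — so contributing fully is weakly dominant for every player.
So the Nash equilibrium is full contribution by all 10; the group earns 2.4 × 4.58 × 370 = 4067.04.

4067.04 credits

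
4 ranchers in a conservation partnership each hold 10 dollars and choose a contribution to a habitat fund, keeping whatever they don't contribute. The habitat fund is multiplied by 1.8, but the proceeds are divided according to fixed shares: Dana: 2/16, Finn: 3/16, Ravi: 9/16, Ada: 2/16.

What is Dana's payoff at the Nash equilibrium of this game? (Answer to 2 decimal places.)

Each unit j contributes comes back to j as 1.8 × (j's share), so j prefers to contribute only if that share exceeds 1/1.8 = 0.5556; otherwise keeping the unit dominates.
Ravi alone (share 9/16) is above the threshold, contributing 10; the remaining 3 contribute 0. Total contributed: 10.
Dana keeps 10 and receives 1.8 × 10 × 2/16 = 2.25 from the habitat fund, for a payoff of 12.25.

12.25 dollars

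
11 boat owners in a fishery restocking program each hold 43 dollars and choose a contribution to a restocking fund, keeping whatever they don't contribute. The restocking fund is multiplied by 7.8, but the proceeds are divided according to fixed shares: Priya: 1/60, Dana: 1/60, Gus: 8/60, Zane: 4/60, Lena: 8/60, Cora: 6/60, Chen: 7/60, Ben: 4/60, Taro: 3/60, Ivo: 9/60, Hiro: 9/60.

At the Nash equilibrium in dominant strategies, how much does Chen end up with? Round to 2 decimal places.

A player with share s gets back 7.8·s per unit contributed, so full contribution is dominant for anyone with s > 1/7.8 = 0.1282 and zero contribution is dominant for anyone below.
Gus, Lena, Ivo and Hiro are above the threshold, contributing 43 each; the remaining 7 contribute 0. Total contributed: 172.
Chen keeps 43 and receives 7.8 × 172 × 7/60 = 156.52 from the restocking fund, for a payoff of 199.52.

199.52 dollars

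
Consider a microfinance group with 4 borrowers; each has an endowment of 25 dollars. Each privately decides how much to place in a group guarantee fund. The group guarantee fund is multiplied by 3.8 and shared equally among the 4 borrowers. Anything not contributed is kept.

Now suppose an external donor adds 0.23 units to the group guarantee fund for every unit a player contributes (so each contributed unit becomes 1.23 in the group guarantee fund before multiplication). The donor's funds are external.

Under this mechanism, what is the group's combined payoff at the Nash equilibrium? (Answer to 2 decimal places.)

467.40 dollars

The effective private return per unit is now 3.8 × 1.23 / 4 = 1.1685 > 1, so every player's dominant strategy flips to full contribution.
So the Nash equilibrium is full contribution by all 4; the group earns 3.8 × 1.23 × 100 = 467.40.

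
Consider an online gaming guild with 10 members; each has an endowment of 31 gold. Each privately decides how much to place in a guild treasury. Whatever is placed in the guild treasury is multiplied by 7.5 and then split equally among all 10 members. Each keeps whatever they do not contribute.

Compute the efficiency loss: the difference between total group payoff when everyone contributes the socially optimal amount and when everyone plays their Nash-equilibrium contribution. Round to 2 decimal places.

2015.00 gold

Each contributed unit returns 7.5/10 = 0.7500 to its contributor — below 1 — so contributing 0 is dominant for every player. At the Nash equilibrium everyone keeps their 31, and the group total is 10 × 31 = 310.
Each contributed unit returns 7.500 to the group as a whole (0.7500 to each of 10 players), which exceeds 1, so the social optimum is full contribution: group total = 7.500 × 310 = 2325.00.
Efficiency loss = 2325.00 − 310 = 2015.00.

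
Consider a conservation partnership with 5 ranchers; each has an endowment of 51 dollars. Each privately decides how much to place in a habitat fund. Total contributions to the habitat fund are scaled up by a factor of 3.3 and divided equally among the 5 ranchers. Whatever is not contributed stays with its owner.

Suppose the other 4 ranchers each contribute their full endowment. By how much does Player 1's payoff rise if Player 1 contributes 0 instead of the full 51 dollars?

Switching from a contribution of 51 to 0 lets Player 1 keep an extra 51 dollars, but lowers the habitat fund by 51, which costs Player 1 their own share of that drop: 3.3/5 × 51 = 33.66.
Net gain = 51 − 33.66 = 17.34. The private return per contributed unit (0.6600) is below 1, so free-riding is indeed the best response regardless of what the others do.

17.34 dollars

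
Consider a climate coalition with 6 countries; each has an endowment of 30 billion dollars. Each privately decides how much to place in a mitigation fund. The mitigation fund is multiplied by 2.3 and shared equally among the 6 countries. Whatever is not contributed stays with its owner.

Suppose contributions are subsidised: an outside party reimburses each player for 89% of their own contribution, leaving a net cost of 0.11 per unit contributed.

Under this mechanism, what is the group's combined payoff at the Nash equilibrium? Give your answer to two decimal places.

574.20 billion dollars

The effective private return per unit is now (2.3/6) / 0.11 = 3.4848 > 1, so every player's dominant strategy flips to full contribution.
So the Nash equilibrium is full contribution by all 6; the group earns 6 × (30 × 0.89 + 2.3 × 30) = 574.20.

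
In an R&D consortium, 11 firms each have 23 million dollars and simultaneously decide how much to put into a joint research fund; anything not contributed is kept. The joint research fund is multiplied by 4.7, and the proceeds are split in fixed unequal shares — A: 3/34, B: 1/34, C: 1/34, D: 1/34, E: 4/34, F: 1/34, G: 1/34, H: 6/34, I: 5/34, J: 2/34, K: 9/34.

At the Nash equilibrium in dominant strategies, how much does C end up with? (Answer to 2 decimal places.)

26.18 million dollars

A player with share s gets back 4.7·s per unit contributed, so full contribution is dominant for anyone with s > 1/4.7 = 0.2128 and zero contribution is dominant for anyone below.
K alone (share 9/34) is above the threshold, contributing 23; the remaining 10 contribute 0. Total contributed: 23.
C keeps 23 and receives 4.7 × 23 × 1/34 = 3.18 from the joint research fund, for a payoff of 26.18.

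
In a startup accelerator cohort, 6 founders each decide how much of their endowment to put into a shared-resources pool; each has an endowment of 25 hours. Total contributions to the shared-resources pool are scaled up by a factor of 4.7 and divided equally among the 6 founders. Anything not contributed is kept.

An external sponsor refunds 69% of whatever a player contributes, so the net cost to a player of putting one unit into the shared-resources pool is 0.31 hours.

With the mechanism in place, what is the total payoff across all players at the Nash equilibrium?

808.50 hours

Under the mechanism each unit contributed yields (4.7/6) / 0.31 = 2.5269 back to its contributor per unit of net cost, which exceeds 1, making full contribution the dominant choice for everyone.
So the Nash equilibrium is full contribution by all 6; the group earns 6 × (25 × 0.69 + 4.7 × 25) = 808.50.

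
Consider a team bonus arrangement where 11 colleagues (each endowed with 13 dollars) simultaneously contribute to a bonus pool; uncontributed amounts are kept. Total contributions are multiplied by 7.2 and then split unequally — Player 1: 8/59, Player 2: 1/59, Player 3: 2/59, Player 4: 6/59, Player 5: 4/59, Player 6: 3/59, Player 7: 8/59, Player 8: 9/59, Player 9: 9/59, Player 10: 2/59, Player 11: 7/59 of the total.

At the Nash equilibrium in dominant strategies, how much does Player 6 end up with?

22.52 dollars

Each unit j contributes comes back to j as 7.2 × (j's share), so j prefers to contribute only if that share exceeds 1/7.2 = 0.1389; otherwise keeping the unit dominates.
The shares above 0.1389 belong to Player 8 and Player 9, contributing 13 each; the remaining 9 contribute 0. Total contributed: 26.
Player 6 keeps 13 and receives 7.2 × 26 × 3/59 = 9.52 from the bonus pool, for a payoff of 22.52.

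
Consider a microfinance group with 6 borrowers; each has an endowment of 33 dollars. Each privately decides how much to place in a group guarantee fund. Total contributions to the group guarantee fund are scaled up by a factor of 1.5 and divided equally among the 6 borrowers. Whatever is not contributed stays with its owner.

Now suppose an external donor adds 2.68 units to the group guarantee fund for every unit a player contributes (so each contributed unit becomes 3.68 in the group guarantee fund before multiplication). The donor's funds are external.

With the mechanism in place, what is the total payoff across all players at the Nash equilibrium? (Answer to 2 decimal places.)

198.00 dollars

Even with the mechanism, each unit contributed returns only 1.5 × 3.68 / 6 = 0.9200 per unit of net cost, so contributing nothing is still dominant.
At the Nash equilibrium no one contributes; group total payoff = 6 × 33 = 198.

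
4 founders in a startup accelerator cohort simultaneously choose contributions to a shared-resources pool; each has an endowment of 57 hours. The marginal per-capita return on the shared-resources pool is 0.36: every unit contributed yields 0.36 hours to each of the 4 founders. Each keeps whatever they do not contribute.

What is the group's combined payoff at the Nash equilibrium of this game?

The private return per contributed unit is 0.36 < 1, so contributing 0 is dominant for every player. At the Nash equilibrium everyone keeps their 57, and the group total is 4 × 57 = 228.

228.00 hours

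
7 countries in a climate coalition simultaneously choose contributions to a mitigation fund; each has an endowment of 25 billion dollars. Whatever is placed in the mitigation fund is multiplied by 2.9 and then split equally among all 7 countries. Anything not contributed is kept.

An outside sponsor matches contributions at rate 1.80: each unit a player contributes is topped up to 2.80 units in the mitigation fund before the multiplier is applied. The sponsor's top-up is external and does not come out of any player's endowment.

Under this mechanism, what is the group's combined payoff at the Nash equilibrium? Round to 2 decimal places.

1421.00 billion dollars

With the mechanism, a contributed unit returns 2.9 × 2.80 / 7 = 1.1600 per unit of net cost to the contributor — now above 1 — so contributing fully is weakly dominant for every player.
At the Nash equilibrium everyone contributes 25. Group total payoff = 2.9 × 2.80 × 175 = 1421.00.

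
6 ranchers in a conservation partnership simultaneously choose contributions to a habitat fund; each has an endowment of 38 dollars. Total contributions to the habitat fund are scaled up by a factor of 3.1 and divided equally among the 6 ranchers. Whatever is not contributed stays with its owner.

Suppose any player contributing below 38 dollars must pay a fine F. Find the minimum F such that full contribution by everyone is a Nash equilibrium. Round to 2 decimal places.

18.37 dollars

Given the others contribute fully, the best deviation is to contribute 0 (any partial contribution still incurs the fine and gives up units whose private return 0.5167 is below 1).
Deviating from 38 to 0 saves 38 dollars but forfeits the deviator's share of the drop in the habitat fund: 3.1/6 × 38 = 19.63.
So the deviation gain is 38 − 19.63 = 18.37, and the fine must be at least 18.37 dollars to wipe it out.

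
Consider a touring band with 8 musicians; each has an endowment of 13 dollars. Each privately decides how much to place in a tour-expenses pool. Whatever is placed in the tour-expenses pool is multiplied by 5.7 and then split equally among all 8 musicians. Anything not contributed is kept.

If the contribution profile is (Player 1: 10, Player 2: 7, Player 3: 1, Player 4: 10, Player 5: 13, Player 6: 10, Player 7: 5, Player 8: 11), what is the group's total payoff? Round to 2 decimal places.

418.90 dollars

Total contributed: 10 + 7 + 1 + 10 + 13 + 10 + 5 + 11 = 67; total kept: 8 × 13 − 67 = 37.
The tour-expenses pool pays out 5.7 × 67 = 381.90 in aggregate.
Group total = 37 + 381.90 = 418.90.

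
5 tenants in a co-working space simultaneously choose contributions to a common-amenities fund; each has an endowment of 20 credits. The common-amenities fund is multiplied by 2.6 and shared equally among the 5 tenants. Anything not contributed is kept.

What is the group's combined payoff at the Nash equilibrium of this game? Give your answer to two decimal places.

100.00 credits

Each contributed unit returns 2.6/5 = 0.5200 to its contributor — below 1 — so contributing 0 is dominant for every player. At the Nash equilibrium everyone keeps their 20, and the group total is 5 × 20 = 100.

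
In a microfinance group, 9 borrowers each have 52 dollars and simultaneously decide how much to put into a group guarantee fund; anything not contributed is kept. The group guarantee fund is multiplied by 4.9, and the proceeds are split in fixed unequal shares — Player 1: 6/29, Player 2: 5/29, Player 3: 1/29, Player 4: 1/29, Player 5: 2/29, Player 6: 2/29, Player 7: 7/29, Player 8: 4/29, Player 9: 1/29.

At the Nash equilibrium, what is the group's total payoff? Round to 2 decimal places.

873.60 dollars

For player j, contributing a unit is worthwhile iff 4.9 × (j's share) ≥ 1, i.e. iff j's share is at least 0.2041.
Player 1 and Player 7 clear that bar, contributing 52 each; the remaining 7 contribute 0. Total contributed: 104.
The group guarantee fund pays out 4.9 × 104 = 509.60 in total (split across the unequal shares, but the aggregate is all that matters for the group sum).
The 7 free-riders keep 52 each, adding 364. Group total = 364 + 509.60 = 873.60.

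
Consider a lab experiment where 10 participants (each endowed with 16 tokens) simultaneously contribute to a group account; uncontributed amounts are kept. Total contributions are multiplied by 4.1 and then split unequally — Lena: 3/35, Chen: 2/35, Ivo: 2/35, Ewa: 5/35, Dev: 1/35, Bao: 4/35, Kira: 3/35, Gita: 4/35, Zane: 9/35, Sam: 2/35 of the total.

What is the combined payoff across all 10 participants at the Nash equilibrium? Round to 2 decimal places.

Player j's private return per contributed unit is 4.1 × (j's share). Contributing is weakly dominant for j when that share is at least 1/4.1 = 0.2439, and contributing 0 is dominant otherwise.
Zane alone (share 9/35) is above the threshold, contributing 16; the remaining 9 contribute 0. Total contributed: 16.
The group account pays out 4.1 × 16 = 65.60 in total (split across the unequal shares, but the aggregate is all that matters for the group sum).
The 9 free-riders keep 16 each, adding 144. Group total = 144 + 65.60 = 209.60.

209.60 tokens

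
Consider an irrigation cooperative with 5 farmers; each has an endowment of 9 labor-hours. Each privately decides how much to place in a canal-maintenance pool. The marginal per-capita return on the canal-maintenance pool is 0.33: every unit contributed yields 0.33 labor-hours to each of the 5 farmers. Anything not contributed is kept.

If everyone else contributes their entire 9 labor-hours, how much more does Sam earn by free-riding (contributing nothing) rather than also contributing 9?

Switching from a contribution of 9 to 0 lets Sam keep an extra 9 labor-hours, but lowers the canal-maintenance pool by 9, which costs Sam their own share of that drop: 0.33 × 9 = 2.97.
Net gain = 9 − 2.97 = 6.03. The private return per contributed unit (0.33) is below 1, so free-riding is indeed the best response regardless of what the others do.

6.03 labor-hours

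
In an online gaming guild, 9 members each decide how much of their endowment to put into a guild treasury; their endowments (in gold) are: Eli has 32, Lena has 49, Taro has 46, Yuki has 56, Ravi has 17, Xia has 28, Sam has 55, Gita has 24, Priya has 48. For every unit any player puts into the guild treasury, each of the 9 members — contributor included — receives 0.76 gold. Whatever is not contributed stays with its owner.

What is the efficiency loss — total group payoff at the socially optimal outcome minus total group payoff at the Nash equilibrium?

The private return per contributed unit is 0.76 < 1 for everyone, so the Nash equilibrium is zero contribution and the group total is Σ E_j = 32 + 49 + 46 + 56 + 17 + 28 + 55 + 24 + 48 = 355.
Each contributed unit returns 6.840 to the group, so the social optimum is full contribution by everyone: group total = 6.840 × 355 = 2428.20.
Efficiency loss = (6.840 − 1) × 355 = 2073.20.

2073.20 gold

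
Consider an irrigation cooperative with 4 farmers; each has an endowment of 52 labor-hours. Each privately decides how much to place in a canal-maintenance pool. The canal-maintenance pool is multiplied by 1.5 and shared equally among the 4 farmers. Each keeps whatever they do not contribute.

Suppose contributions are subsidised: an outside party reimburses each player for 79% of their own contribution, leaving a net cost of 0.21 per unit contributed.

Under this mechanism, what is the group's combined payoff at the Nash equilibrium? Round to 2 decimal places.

Under the mechanism each unit contributed yields (1.5/4) / 0.21 = 1.7857 back to its contributor per unit of net cost, which exceeds 1, making full contribution the dominant choice for everyone.
At the Nash equilibrium everyone contributes 52. Group total payoff = 4 × (52 × 0.79 + 1.5 × 52) = 476.32.

476.32 labor-hours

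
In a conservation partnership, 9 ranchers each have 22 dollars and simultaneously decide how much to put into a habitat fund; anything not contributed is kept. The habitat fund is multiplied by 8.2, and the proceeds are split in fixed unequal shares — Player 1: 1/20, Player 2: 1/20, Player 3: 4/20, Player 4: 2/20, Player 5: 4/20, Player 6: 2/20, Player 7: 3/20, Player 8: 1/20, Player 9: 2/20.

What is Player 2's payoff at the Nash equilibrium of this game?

49.06 dollars

A player with share s gets back 8.2·s per unit contributed, so full contribution is dominant for anyone with s > 1/8.2 = 0.1220 and zero contribution is dominant for anyone below.
The shares above 0.1220 belong to Player 3, Player 5 and Player 7, contributing 22 each; the remaining 6 contribute 0. Total contributed: 66.
Player 2 keeps 22 and receives 8.2 × 66 × 1/20 = 27.06 from the habitat fund, for a payoff of 49.06.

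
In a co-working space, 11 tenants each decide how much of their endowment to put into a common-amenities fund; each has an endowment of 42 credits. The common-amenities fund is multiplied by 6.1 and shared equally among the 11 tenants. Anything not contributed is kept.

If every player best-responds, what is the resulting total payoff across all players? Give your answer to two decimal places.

462.00 credits

Each contributed unit returns 6.1/11 = 0.5545 to its contributor — below 1 — so contributing 0 is dominant for every player. At the Nash equilibrium everyone keeps their 42, and the group total is 11 × 42 = 462.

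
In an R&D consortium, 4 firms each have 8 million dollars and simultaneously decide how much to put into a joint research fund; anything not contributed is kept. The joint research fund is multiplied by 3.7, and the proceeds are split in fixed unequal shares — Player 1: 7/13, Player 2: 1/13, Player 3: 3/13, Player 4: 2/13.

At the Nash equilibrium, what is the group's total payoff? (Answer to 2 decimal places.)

A player with share s gets back 3.7·s per unit contributed, so full contribution is dominant for anyone with s > 1/3.7 = 0.2703 and zero contribution is dominant for anyone below.
The only share above 0.2703 is Player 1's 7/13, contributing 8; the remaining 3 contribute 0. Total contributed: 8.
The joint research fund pays out 3.7 × 8 = 29.60 in total (split across the unequal shares, but the aggregate is all that matters for the group sum).
The 3 free-riders keep 8 each, adding 24. Group total = 24 + 29.60 = 53.60.

53.60 million dollars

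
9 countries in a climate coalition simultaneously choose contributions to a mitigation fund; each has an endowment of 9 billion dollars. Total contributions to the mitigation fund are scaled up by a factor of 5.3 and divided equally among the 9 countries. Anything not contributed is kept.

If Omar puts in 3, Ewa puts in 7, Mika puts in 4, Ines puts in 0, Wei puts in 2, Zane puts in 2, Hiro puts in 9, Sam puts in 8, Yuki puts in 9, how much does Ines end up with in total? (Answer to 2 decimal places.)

Total contributed: 3 + 7 + 4 + 0 + 2 + 2 + 9 + 8 + 9 = 44.
Each receives 5.3 × 44 / 9 = 25.91 from the mitigation fund.
Ines keeps 9 − 0 = 9, so Ines's payoff is 9 + 25.91 = 34.91.

34.91 billion dollars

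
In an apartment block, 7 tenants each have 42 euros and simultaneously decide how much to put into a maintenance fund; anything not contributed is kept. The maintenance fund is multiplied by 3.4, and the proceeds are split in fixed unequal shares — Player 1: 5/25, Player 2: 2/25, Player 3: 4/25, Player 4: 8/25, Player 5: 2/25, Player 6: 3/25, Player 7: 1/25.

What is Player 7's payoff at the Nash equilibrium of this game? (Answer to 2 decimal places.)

47.71 euros

Player j's private return per contributed unit is 3.4 × (j's share). Contributing is weakly dominant for j when that share is at least 1/3.4 = 0.2941, and contributing 0 is dominant otherwise.
The only share above 0.2941 is Player 4's 8/25, contributing 42; the remaining 6 contribute 0. Total contributed: 42.
Player 7 keeps 42 and receives 3.4 × 42 × 1/25 = 5.71 from the maintenance fund, for a payoff of 47.71.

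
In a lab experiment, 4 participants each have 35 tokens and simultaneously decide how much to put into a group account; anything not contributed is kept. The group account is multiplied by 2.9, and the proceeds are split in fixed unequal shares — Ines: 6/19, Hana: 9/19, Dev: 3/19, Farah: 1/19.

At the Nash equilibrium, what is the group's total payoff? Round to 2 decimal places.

206.50 tokens

Player j's private return per contributed unit is 2.9 × (j's share). Contributing is weakly dominant for j when that share is at least 1/2.9 = 0.3448, and contributing 0 is dominant otherwise.
Only Hana (9/19) clears that bar, contributing 35; the remaining 3 contribute 0. Total contributed: 35.
The group account pays out 2.9 × 35 = 101.50 in total (split across the unequal shares, but the aggregate is all that matters for the group sum).
The 3 free-riders keep 35 each, adding 105. Group total = 105 + 101.50 = 206.50.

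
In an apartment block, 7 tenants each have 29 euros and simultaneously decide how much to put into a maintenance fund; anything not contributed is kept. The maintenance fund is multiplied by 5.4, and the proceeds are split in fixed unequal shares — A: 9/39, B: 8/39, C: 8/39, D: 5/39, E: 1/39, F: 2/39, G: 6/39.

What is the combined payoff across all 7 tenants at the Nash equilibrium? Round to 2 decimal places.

585.80 euros

For player j, contributing a unit is worthwhile iff 5.4 × (j's share) ≥ 1, i.e. iff j's share is at least 0.1852.
The shares above 0.1852 belong to A, B and C, contributing 29 each; the remaining 4 contribute 0. Total contributed: 87.
The maintenance fund pays out 5.4 × 87 = 469.80 in total (split across the unequal shares, but the aggregate is all that matters for the group sum).
The 4 free-riders keep 29 each, adding 116. Group total = 116 + 469.80 = 585.80.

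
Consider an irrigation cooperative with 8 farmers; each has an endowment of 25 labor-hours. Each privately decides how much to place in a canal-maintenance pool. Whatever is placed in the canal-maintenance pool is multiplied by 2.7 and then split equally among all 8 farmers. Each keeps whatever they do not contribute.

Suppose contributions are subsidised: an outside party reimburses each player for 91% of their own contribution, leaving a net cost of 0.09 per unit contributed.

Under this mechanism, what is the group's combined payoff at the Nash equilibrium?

The effective private return per unit is now (2.7/8) / 0.09 = 3.7500 > 1, so every player's dominant strategy flips to full contribution.
At the Nash equilibrium everyone contributes 25. Group total payoff = 8 × (25 × 0.91 + 2.7 × 25) = 722.00.

722.00 labor-hours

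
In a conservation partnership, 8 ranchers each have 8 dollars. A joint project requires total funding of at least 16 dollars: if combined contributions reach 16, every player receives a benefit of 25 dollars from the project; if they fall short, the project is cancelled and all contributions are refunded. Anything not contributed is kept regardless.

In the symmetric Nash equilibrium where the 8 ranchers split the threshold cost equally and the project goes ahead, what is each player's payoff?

31 dollars

Equal share of the threshold: 16/8 = 2.
At this profile no one gains by cutting their contribution: any cut drops the total below 16, the project is cancelled, contributions are refunded, and the deviator ends with 8, which is less than 8 − 2 + 25 = 31. Contributing more than 2 just wastes the excess. So contributing exactly 2 is a best response.
Each player's payoff: 8 − 2 + 25 = 31.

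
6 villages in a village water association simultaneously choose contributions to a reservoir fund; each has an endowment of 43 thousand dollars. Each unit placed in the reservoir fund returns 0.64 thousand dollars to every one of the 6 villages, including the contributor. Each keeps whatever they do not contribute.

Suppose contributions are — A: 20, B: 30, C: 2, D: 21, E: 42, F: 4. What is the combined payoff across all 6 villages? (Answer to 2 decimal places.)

595.96 thousand dollars

Total contributed: 20 + 30 + 2 + 21 + 42 + 4 = 119; total kept: 6 × 43 − 119 = 139.
The reservoir fund pays out 0.64 × 6 × 119 = 456.96 in aggregate.
Group total = 139 + 456.96 = 595.96.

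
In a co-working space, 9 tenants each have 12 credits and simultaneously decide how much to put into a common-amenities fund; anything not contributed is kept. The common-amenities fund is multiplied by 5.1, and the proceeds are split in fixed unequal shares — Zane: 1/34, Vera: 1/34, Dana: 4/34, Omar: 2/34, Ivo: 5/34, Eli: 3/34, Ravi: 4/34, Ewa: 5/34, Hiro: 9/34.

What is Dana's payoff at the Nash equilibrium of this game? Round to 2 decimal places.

19.20 credits

Each unit j contributes comes back to j as 5.1 × (j's share), so j prefers to contribute only if that share exceeds 1/5.1 = 0.1961; otherwise keeping the unit dominates.
Only Hiro (9/34) clears that bar, contributing 12; the remaining 8 contribute 0. Total contributed: 12.
Dana keeps 12 and receives 5.1 × 12 × 4/34 = 7.20 from the common-amenities fund, for a payoff of 19.20.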